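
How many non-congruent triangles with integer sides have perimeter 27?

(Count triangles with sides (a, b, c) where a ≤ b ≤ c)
Let a ≤ b ≤ c with a + b + c = 27. The only binding inequality is a + b > c, i.e. 27 − c > c, so c < 27/2; and c ≥ 27/3 since c is the largest side.
So 9 ≤ c ≤ 13. For each c, b runs from ⌈(27 − c)/2⌉ up to c (then a = 27 − b − c satisfies 1 ≤ a ≤ b automatically), giving c − ⌈(27 − c)/2⌉ + 1 choices.
Summing over c: 1 + 2 + 4 + 5 + 7 = 19
Check (closed form: nearest integer to p²/48 for even p, (p+3)²/48 for odd p): (27+3)²/48 = 30²/48 = 900/48 ≈ 18.75 → 19

19 triangles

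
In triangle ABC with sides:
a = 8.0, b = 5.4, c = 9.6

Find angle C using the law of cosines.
c² = a² + b² − 2ab·cos(C)  ⇒  cos(C) = (a² + b² − c²)/(2ab)
cos(C) = (8.0² + 5.4² − 9.6²)/(2·8.0·5.4) = (64 + 29.16 − 92.16)/86.4 = 1/86.4 ≈ 0.0115741
C = arccos(0.0115741) ≈ 89.3368°

C = 89.34°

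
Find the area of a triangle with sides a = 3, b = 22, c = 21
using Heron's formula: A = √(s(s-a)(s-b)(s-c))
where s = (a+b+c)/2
s = (3 + 22 + 21)/2 = 46/2 = 23
s − a = 20, s − b = 1, s − c = 2
s(s−a)(s−b)(s−c) = 23·20·1·2 = 920
Area = √920 ≈ 30.3315

s = 23.0, Area = 30.33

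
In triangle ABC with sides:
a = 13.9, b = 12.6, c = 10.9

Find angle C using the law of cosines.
c² = a² + b² − 2ab·cos(C)  ⇒  cos(C) = (a² + b² − c²)/(2ab)
cos(C) = (13.9² + 12.6² − 10.9²)/(2·13.9·12.6) = (193.21 + 158.76 − 118.81)/350.28 = 233.16/350.28 ≈ 0.665639
C = arccos(0.665639) ≈ 48.2686°

C = 48.27°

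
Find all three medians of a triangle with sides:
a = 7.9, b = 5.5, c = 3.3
Median formula: m_a = ½√(2b² + 2c² − a²) (and cyclically). a² = 62.41, b² = 30.25, c² = 10.89.
m_a = ½√(2·30.25 + 2·10.89 − 62.41) = ½√19.87 ≈ ½·4.45758 ≈ 2.22879
m_b = ½√(2·62.41 + 2·10.89 − 30.25) = ½√116.35 ≈ ½·10.7866 ≈ 5.39328
m_c = ½√(2·62.41 + 2·30.25 − 10.89) = ½√174.43 ≈ ½·13.2072 ≈ 6.6036

m_a = 2.229, m_b = 5.393, m_c = 6.604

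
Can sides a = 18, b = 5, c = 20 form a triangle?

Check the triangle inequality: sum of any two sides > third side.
a + b vs c: 18 + 5 = 23 > 20  ✓
a + c vs b: 18 + 20 = 38 > 5  ✓
b + c vs a: 5 + 20 = 25 > 18  ✓

Yes, triangle inequality satisfied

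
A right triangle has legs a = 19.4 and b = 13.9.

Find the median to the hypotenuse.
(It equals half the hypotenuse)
Hypotenuse c = √(a² + b²) = √(376.36 + 193.21) = √569.57 ≈ 23.8657
Median to hypotenuse = c/2 ≈ 23.8657/2 ≈ 11.9328

Median = 11.93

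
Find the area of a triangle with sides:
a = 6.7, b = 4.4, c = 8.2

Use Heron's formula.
s = (6.7 + 4.4 + 8.2)/2 = 19.3/2 = 9.65
s − a = 2.95, s − b = 5.25, s − c = 1.45
s(s−a)(s−b)(s−c) = 9.65·2.95·5.25·1.45 ≈ 216.709
Area = √216.709 ≈ 14.721

Area = 14.72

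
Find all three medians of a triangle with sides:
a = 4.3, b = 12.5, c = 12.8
Median formula: m_a = ½√(2b² + 2c² − a²) (and cyclically). a² = 18.49, b² = 156.25, c² = 163.84.
m_a = ½√(2·156.25 + 2·163.84 − 18.49) = ½√621.69 ≈ ½·24.9337 ≈ 12.4669
m_b = ½√(2·18.49 + 2·163.84 − 156.25) = ½√208.41 ≈ ½·14.4364 ≈ 7.21821
m_c = ½√(2·18.49 + 2·156.25 − 163.84) = ½√185.64 ≈ ½·13.625 ≈ 6.81249

m_a = 12.47, m_b = 7.218, m_c = 6.812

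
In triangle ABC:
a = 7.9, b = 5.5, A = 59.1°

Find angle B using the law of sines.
a/sin(A) = b/sin(B)  ⇒  sin(B) = b·sin(A)/a = 5.5·sin(59.1°)/7.9
sin(59.1°) ≈ 0.858065
sin(B) ≈ 5.5·0.858065/7.9 ≈ 4.71936/7.9 ≈ 0.597387
B = arcsin(0.597387) ≈ 36.683°
(Since b ≤ a we need B ≤ A, so the obtuse alternative 180° − 36.683° ≈ 143.317° is rejected.)

B = 36.68°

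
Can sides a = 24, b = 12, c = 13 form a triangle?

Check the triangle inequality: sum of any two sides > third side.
a + b vs c: 24 + 12 = 36 > 13  ✓
a + c vs b: 24 + 13 = 37 > 12  ✓
b + c vs a: 12 + 13 = 25 > 24  ✓

Yes, triangle inequality satisfied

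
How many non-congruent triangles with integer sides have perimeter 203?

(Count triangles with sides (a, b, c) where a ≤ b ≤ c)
Let a ≤ b ≤ c with a + b + c = 203. The only binding inequality is a + b > c, i.e. 203 − c > c, so c < 203/2; and c ≥ 203/3 since c is the largest side.
So 68 ≤ c ≤ 101. For each c, b runs from ⌈(203 − c)/2⌉ up to c (then a = 203 − b − c satisfies 1 ≤ a ≤ b automatically), giving c − ⌈(203 − c)/2⌉ + 1 choices.
Summing over c: 1 + 3 + 4 + 6 + … + 49 + 51  (34 terms, c = 68, …, 101) = 884
Check (closed form: nearest integer to p²/48 for even p, (p+3)²/48 for odd p): (203+3)²/48 = 206²/48 = 42436/48 ≈ 884.08 → 884

884 triangles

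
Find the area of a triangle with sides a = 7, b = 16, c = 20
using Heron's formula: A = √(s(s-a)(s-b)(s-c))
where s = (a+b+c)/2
s = (7 + 16 + 20)/2 = 43/2 = 21.5
s − a = 14.5, s − b = 5.5, s − c = 1.5
s(s−a)(s−b)(s−c) = 21.5·14.5·5.5·1.5 = 2571.9375
Area = √2571.9375 ≈ 50.7143

s = 21.5, Area = 50.71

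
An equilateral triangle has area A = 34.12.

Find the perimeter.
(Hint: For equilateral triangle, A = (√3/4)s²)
A = (√3/4)s²  ⇒  s² = 4A/√3 = 4·34.12/√3 = 136.48/1.73205 ≈ 78.7968
s ≈ √78.7968 ≈ 8.87675
Perimeter = 3s ≈ 3·8.87675 ≈ 26.6303

Perimeter = 26.63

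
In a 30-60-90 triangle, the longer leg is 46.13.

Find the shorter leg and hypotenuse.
In a 30-60-90 triangle the sides are in ratio 1 : √3 : 2, so short leg = long leg/√3 and hypotenuse = 2·(short leg).
Short leg = 46.13/√3 ≈ 46.13/1.73205 ≈ 26.6332
Hypotenuse = 2·26.6332 ≈ 53.2663

Short leg = 26.63, Hypotenuse = 53.27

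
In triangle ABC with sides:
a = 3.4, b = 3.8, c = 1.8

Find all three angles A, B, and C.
Law of cosines for each angle (a² = 11.56, b² = 14.44, c² = 3.24):
cos(A) = (b² + c² − a²)/(2bc) = (14.44 + 3.24 − 11.56)/(2·3.8·1.8) = 6.12/13.68 ≈ 0.447368  ⇒  A ≈ 63.425°
cos(B) = (a² + c² − b²)/(2ac) = (11.56 + 3.24 − 14.44)/(2·3.4·1.8) = 0.36/12.24 ≈ 0.0294118  ⇒  B ≈ 88.3146°
cos(C) = (a² + b² − c²)/(2ab) = (11.56 + 14.44 − 3.24)/(2·3.4·3.8) = 22.76/25.84 ≈ 0.880805  ⇒  C ≈ 28.2604°
Check: A + B + C ≈ 180°

A = 63.43°, B = 88.31°, C = 28.26°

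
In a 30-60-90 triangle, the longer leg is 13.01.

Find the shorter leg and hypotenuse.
In a 30-60-90 triangle the sides are in ratio 1 : √3 : 2, so short leg = long leg/√3 and hypotenuse = 2·(short leg).
Short leg = 13.01/√3 ≈ 13.01/1.73205 ≈ 7.51133
Hypotenuse = 2·7.51133 ≈ 15.0227

Short leg = 7.511, Hypotenuse = 15.02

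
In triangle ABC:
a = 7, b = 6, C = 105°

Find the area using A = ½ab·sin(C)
A = ½·a·b·sin(C) = ½·7·6·sin(105°)
sin(105°) ≈ 0.965926
A ≈ ½·42·0.965926 = 21·0.965926 ≈ 20.2844

Area = 20.28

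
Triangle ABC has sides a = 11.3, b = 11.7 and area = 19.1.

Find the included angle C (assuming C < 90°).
Area = ½·a·b·sin(C)  ⇒  sin(C) = 2·Area/(a·b) = 2·19.1/(11.3·11.7) = 38.2/132.21 ≈ 0.288934
C = arcsin(0.288934) ≈ 16.7942° (taking the acute solution since C < 90°)

C = 16.79°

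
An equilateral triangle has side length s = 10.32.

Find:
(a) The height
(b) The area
(a) The height splits the triangle into two 30-60-90 halves: h = s·√3/2 = 10.32·1.73205/2 ≈ 17.8748/2 ≈ 8.93738
(b) Area = (√3/4)·s² = (√3/4)·10.32² = (√3/4)·106.5024 ≈ 0.433013·106.5024 ≈ 46.1169

Height = 8.937, Area = 46.12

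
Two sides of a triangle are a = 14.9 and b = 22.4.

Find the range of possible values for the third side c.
Triangle inequality: |a − b| < c < a + b
|a − b| = |14.9 − 22.4| = 7.5
a + b = 14.9 + 22.4 = 37.3

7.5 < c < 37.3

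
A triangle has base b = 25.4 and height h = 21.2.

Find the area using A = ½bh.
A = ½·b·h = ½·25.4·21.2 = ½·538.48 = 269.24

Area = 269.24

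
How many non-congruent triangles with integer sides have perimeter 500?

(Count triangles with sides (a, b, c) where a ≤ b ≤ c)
Let a ≤ b ≤ c with a + b + c = 500. The only binding inequality is a + b > c, i.e. 500 − c > c, so c < 500/2; and c ≥ 500/3 since c is the largest side.
So 167 ≤ c ≤ 249. For each c, b runs from ⌈(500 − c)/2⌉ up to c (then a = 500 − b − c satisfies 1 ≤ a ≤ b automatically), giving c − ⌈(500 − c)/2⌉ + 1 choices.
Summing over c: 1 + 3 + 4 + 6 + … + 123 + 124  (83 terms, c = 167, …, 249) = 5208
Check (closed form: nearest integer to p²/48 for even p, (p+3)²/48 for odd p): 500²/48 = 250000/48 ≈ 5208.33 → 5208

5208 triangles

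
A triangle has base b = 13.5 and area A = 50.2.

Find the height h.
A = ½·b·h  ⇒  h = 2A/b = 2·50.2/13.5 = 100.4/13.5 ≈ 7.43704

h = 7.437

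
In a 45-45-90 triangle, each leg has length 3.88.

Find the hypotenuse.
In a 45-45-90 triangle the sides are in ratio 1 : 1 : √2, so hypotenuse = leg·√2.
Hypotenuse = 3.88·√2 ≈ 3.88·1.41421 ≈ 5.48715

Hypotenuse = 3.88√2 = 5.487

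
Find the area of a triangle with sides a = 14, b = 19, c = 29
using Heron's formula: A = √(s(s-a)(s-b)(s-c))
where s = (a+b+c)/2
s = (14 + 19 + 29)/2 = 62/2 = 31
s − a = 17, s − b = 12, s − c = 2
s(s−a)(s−b)(s−c) = 31·17·12·2 = 12648
Area = √12648 ≈ 112.463

s = 31.0, Area = 112.5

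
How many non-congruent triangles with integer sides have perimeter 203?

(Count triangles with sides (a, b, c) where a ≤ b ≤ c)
Let a ≤ b ≤ c with a + b + c = 203. The only binding inequality is a + b > c, i.e. 203 − c > c, so c < 203/2; and c ≥ 203/3 since c is the largest side.
So 68 ≤ c ≤ 101. For each c, b runs from ⌈(203 − c)/2⌉ up to c (then a = 203 − b − c satisfies 1 ≤ a ≤ b automatically), giving c − ⌈(203 − c)/2⌉ + 1 choices.
Summing over c: 1 + 3 + 4 + 6 + … + 49 + 51  (34 terms, c = 68, …, 101) = 884
Check (closed form: nearest integer to p²/48 for even p, (p+3)²/48 for odd p): (203+3)²/48 = 206²/48 = 42436/48 ≈ 884.08 → 884

884 triangles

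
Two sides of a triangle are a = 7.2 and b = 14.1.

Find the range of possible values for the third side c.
Triangle inequality: |a − b| < c < a + b
|a − b| = |7.2 − 14.1| = 6.9
a + b = 7.2 + 14.1 = 21.3

6.9 < c < 21.3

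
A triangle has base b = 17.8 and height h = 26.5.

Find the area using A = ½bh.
A = ½·b·h = ½·17.8·26.5 = ½·471.7 = 235.85

Area = 235.85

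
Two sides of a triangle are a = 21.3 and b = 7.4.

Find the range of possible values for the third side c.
Triangle inequality: |a − b| < c < a + b
|a − b| = |21.3 − 7.4| = 13.9
a + b = 21.3 + 7.4 = 28.7

13.9 < c < 28.7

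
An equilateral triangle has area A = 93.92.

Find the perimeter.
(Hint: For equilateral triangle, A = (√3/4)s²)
A = (√3/4)s²  ⇒  s² = 4A/√3 = 4·93.92/√3 = 375.68/1.73205 ≈ 216.899
s ≈ √216.899 ≈ 14.7275
Perimeter = 3s ≈ 3·14.7275 ≈ 44.1825

Perimeter = 44.18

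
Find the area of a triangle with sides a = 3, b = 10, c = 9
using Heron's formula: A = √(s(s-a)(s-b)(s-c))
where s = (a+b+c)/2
s = (3 + 10 + 9)/2 = 22/2 = 11
s − a = 8, s − b = 1, s − c = 2
s(s−a)(s−b)(s−c) = 11·8·1·2 = 176
Area = √176 ≈ 13.2665

s = 11.0, Area = 13.27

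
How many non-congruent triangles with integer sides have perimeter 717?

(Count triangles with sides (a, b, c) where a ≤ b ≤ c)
Let a ≤ b ≤ c with a + b + c = 717. The only binding inequality is a + b > c, i.e. 717 − c > c, so c < 717/2; and c ≥ 717/3 since c is the largest side.
So 239 ≤ c ≤ 358. For each c, b runs from ⌈(717 − c)/2⌉ up to c (then a = 717 − b − c satisfies 1 ≤ a ≤ b automatically), giving c − ⌈(717 − c)/2⌉ + 1 choices.
Summing over c: 1 + 2 + 4 + 5 + … + 178 + 179  (120 terms, c = 239, …, 358) = 10800
Check (closed form: nearest integer to p²/48 for even p, (p+3)²/48 for odd p): (717+3)²/48 = 720²/48 = 518400/48 ≈ 10800.00 → 10800

10800 triangles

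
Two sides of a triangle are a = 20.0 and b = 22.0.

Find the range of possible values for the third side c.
Triangle inequality: |a − b| < c < a + b
|a − b| = |20.0 − 22.0| = 2
a + b = 20.0 + 22.0 = 42

2 < c < 42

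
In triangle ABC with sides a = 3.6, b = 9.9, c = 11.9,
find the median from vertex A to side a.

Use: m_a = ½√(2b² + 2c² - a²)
m_a = ½√(2·9.9² + 2·11.9² − 3.6²) = ½√(2·98.01 + 2·141.61 − 12.96) = ½√(196.02 + 283.22 − 12.96) = ½√466.28
√466.28 ≈ 21.5935, so m_a ≈ 10.7968

m_a = 10.8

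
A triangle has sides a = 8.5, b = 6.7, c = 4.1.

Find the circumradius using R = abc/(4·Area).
First find the area with Heron's formula.
s = (8.5 + 6.7 + 4.1)/2 = 9.65
Area = √(s(s−a)(s−b)(s−c)) = √(9.65·1.15·2.95·5.55) ≈ √181.694 ≈ 13.4794
abc = 8.5·6.7·4.1 = 233.495
R = abc/(4·Area) ≈ 233.495/(4·13.4794) = 233.495/53.9175 ≈ 4.33059

R = 4.331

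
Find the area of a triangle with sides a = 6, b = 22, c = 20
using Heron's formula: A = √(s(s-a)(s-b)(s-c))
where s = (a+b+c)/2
s = (6 + 22 + 20)/2 = 48/2 = 24
s − a = 18, s − b = 2, s − c = 4
s(s−a)(s−b)(s−c) = 24·18·2·4 = 3456
Area = √3456 ≈ 58.7878

s = 24.0, Area = 58.79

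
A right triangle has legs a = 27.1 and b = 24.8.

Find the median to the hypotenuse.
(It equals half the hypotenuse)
Hypotenuse c = √(a² + b²) = √(734.41 + 615.04) = √1349.45 ≈ 36.7349
Median to hypotenuse = c/2 ≈ 36.7349/2 ≈ 18.3674

Median = 18.37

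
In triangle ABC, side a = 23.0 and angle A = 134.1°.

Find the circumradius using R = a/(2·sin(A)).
R = a/(2·sin(A)) = 23.0/(2·sin(134.1°))
sin(134.1°) ≈ 0.718126
R ≈ 23.0/(2·0.718126) = 23.0/1.43625 ≈ 16.0139

R = 16.01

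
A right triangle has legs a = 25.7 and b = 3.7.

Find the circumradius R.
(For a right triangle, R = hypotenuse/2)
Hypotenuse c = √(a² + b²) = √(660.49 + 13.69) = √674.18 ≈ 25.965
R = c/2 ≈ 25.965/2 ≈ 12.9825

R = 12.98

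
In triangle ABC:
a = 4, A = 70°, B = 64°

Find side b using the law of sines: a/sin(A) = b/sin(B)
a/sin(A) = b/sin(B)  ⇒  b = a·sin(B)/sin(A) = 4·sin(64°)/sin(70°)
sin(64°) ≈ 0.898794, sin(70°) ≈ 0.939693
b ≈ 4·0.898794/0.939693 ≈ 3.59518/0.939693 ≈ 3.82591

b = 3.826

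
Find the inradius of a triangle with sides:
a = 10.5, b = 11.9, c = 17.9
r = Area/s where s is the semi-perimeter.
s = (10.5 + 11.9 + 17.9)/2 = 40.3/2 = 20.15
Area = √(s(s−a)(s−b)(s−c)) = √(20.15·9.65·8.25·2.25) ≈ √3609.43 ≈ 60.0785
r ≈ 60.0785/20.15 ≈ 2.98157

r = 2.982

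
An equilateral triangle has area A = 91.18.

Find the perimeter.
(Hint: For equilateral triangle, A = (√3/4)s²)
A = (√3/4)s²  ⇒  s² = 4A/√3 = 4·91.18/√3 = 364.72/1.73205 ≈ 210.571
s ≈ √210.571 ≈ 14.5111
Perimeter = 3s ≈ 3·14.5111 ≈ 43.5332

Perimeter = 43.53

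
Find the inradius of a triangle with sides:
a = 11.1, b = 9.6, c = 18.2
r = Area/s where s is the semi-perimeter.
s = (11.1 + 9.6 + 18.2)/2 = 38.9/2 = 19.45
Area = √(s(s−a)(s−b)(s−c)) = √(19.45·8.35·9.85·1.25) ≈ √1999.64 ≈ 44.7174
r ≈ 44.7174/19.45 ≈ 2.29909

r = 2.299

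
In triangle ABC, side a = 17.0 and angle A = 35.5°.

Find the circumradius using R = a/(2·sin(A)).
R = a/(2·sin(A)) = 17.0/(2·sin(35.5°))
sin(35.5°) ≈ 0.580703
R ≈ 17.0/(2·0.580703) = 17.0/1.16141 ≈ 14.6374

R = 14.64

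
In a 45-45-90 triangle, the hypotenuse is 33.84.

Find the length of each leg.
In a 45-45-90 triangle hypotenuse = leg·√2, so leg = hypotenuse/√2.
Leg = 33.84/√2 ≈ 33.84/1.41421 ≈ 23.9285

Each leg = 23.93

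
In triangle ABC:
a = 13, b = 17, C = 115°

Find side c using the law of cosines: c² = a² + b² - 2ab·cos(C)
c² = 13² + 17² − 2·13·17·cos(115°)
cos(115°) ≈ -0.422618
c² ≈ 169 + 289 − 442·(-0.422618) ≈ 458 + 186.797 ≈ 644.797
c ≈ √644.797 ≈ 25.3929

c = 25.39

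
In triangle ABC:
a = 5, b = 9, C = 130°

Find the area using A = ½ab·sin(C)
A = ½·a·b·sin(C) = ½·5·9·sin(130°)
sin(130°) ≈ 0.766044
A ≈ ½·45·0.766044 = 22.5·0.766044 ≈ 17.236

Area = 17.24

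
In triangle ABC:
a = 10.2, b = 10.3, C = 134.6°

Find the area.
Two sides and the included angle (SAS): A = ½·a·b·sin(C) = ½·10.2·10.3·sin(134.6°)
sin(134.6°) ≈ 0.712026
A ≈ ½·105.06·0.712026 = 52.53·0.712026 ≈ 37.4027

Area = 37.4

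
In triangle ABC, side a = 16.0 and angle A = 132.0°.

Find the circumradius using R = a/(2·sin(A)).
R = a/(2·sin(A)) = 16.0/(2·sin(132.0°))
sin(132.0°) ≈ 0.743145
R ≈ 16.0/(2·0.743145) = 16.0/1.48629 ≈ 10.7651

R = 10.77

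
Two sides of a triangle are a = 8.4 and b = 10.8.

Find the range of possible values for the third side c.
Triangle inequality: |a − b| < c < a + b
|a − b| = |8.4 − 10.8| = 2.4
a + b = 8.4 + 10.8 = 19.2

2.4 < c < 19.2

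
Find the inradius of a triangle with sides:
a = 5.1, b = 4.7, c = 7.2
r = Area/s where s is the semi-perimeter.
s = (5.1 + 4.7 + 7.2)/2 = 17/2 = 8.5
Area = √(s(s−a)(s−b)(s−c)) = √(8.5·3.4·3.8·1.3) ≈ √142.766 ≈ 11.9485
r ≈ 11.9485/8.5 ≈ 1.4057

r = 1.406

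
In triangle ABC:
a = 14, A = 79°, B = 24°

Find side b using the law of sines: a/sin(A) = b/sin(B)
a/sin(A) = b/sin(B)  ⇒  b = a·sin(B)/sin(A) = 14·sin(24°)/sin(79°)
sin(24°) ≈ 0.406737, sin(79°) ≈ 0.981627
b ≈ 14·0.406737/0.981627 ≈ 5.69431/0.981627 ≈ 5.80089

b = 5.801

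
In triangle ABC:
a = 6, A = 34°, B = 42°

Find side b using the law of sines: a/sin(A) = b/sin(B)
a/sin(A) = b/sin(B)  ⇒  b = a·sin(B)/sin(A) = 6·sin(42°)/sin(34°)
sin(42°) ≈ 0.669131, sin(34°) ≈ 0.559193
b ≈ 6·0.669131/0.559193 ≈ 4.01478/0.559193 ≈ 7.1796

b = 7.18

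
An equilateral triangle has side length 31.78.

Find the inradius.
r = Area/s with s the semi-perimeter.
Area = (√3/4)·31.78² = (√3/4)·1009.9684 ≈ 0.433013·1009.9684 ≈ 437.329
s = 3·31.78/2 = 47.67
r ≈ 437.329/47.67 ≈ 9.1741
(Equivalently r = side/(2√3) = 31.78/3.4641 ≈ 9.1741.)

r = 9.174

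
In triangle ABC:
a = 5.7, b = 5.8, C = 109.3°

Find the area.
Two sides and the included angle (SAS): A = ½·a·b·sin(C) = ½·5.7·5.8·sin(109.3°)
sin(109.3°) ≈ 0.943801
A ≈ ½·33.06·0.943801 = 16.53·0.943801 ≈ 15.601

Area = 15.6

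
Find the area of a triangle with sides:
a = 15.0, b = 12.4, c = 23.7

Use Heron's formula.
s = (15.0 + 12.4 + 23.7)/2 = 51.1/2 = 25.55
s − a = 10.55, s − b = 13.15, s − c = 1.85
s(s−a)(s−b)(s−c) = 25.55·10.55·13.15·1.85 ≈ 6557.54
Area = √6557.54 ≈ 80.9786

Area = 80.98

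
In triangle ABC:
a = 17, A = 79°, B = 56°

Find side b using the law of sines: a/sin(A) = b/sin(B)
a/sin(A) = b/sin(B)  ⇒  b = a·sin(B)/sin(A) = 17·sin(56°)/sin(79°)
sin(56°) ≈ 0.829038, sin(79°) ≈ 0.981627
b ≈ 17·0.829038/0.981627 ≈ 14.0936/0.981627 ≈ 14.3574

b = 14.36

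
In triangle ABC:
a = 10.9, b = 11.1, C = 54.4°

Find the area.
Two sides and the included angle (SAS): A = ½·a·b·sin(C) = ½·10.9·11.1·sin(54.4°)
sin(54.4°) ≈ 0.813101
A ≈ ½·120.99·0.813101 = 60.495·0.813101 ≈ 49.1885

Area = 49.19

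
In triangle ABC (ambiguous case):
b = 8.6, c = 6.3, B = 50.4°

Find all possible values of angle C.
b/sin(B) = c/sin(C)  ⇒  sin(C) = c·sin(B)/b = 6.3·sin(50.4°)/8.6
sin(50.4°) ≈ 0.770513
sin(C) ≈ 6.3·0.770513/8.6 ≈ 4.85423/8.6 ≈ 0.564446
Candidate 1: C₁ = arcsin(0.564446) ≈ 34.3638°  →  A = 180° − 50.4° − 34.3638° ≈ 95.2362° > 0, valid
Candidate 2: C₂ = 180° − C₁ ≈ 145.636°  →  A = 180° − 50.4° − 145.636° ≈ -16.0362° ≤ 0, not a valid triangle

C = 34.36° (one solution)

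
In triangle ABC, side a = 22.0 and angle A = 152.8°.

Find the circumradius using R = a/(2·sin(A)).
R = a/(2·sin(A)) = 22.0/(2·sin(152.8°))
sin(152.8°) ≈ 0.457098
R ≈ 22.0/(2·0.457098) = 22.0/0.914196 ≈ 24.0649

R = 24.06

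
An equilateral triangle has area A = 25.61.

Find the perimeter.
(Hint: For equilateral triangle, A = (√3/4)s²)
A = (√3/4)s²  ⇒  s² = 4A/√3 = 4·25.61/√3 = 102.44/1.73205 ≈ 59.1438
s ≈ √59.1438 ≈ 7.6905
Perimeter = 3s ≈ 3·7.6905 ≈ 23.0715

Perimeter = 23.07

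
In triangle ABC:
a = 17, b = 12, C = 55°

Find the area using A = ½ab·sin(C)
A = ½·a·b·sin(C) = ½·17·12·sin(55°)
sin(55°) ≈ 0.819152
A ≈ ½·204·0.819152 = 102·0.819152 ≈ 83.5535

Area = 83.55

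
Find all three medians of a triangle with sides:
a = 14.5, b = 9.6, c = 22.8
Median formula: m_a = ½√(2b² + 2c² − a²) (and cyclically). a² = 210.25, b² = 92.16, c² = 519.84.
m_a = ½√(2·92.16 + 2·519.84 − 210.25) = ½√1013.75 ≈ ½·31.8394 ≈ 15.9197
m_b = ½√(2·210.25 + 2·519.84 − 92.16) = ½√1368.02 ≈ ½·36.9868 ≈ 18.4934
m_c = ½√(2·210.25 + 2·92.16 − 519.84) = ½√84.98 ≈ ½·9.21846 ≈ 4.60923

m_a = 15.92, m_b = 18.49, m_c = 4.609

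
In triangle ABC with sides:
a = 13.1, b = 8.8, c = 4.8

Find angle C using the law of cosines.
c² = a² + b² − 2ab·cos(C)  ⇒  cos(C) = (a² + b² − c²)/(2ab)
cos(C) = (13.1² + 8.8² − 4.8²)/(2·13.1·8.8) = (171.61 + 77.44 − 23.04)/230.56 = 226.01/230.56 ≈ 0.980265
C = arccos(0.980265) ≈ 11.4017°

C = 11.4°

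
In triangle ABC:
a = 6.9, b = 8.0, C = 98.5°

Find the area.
Two sides and the included angle (SAS): A = ½·a·b·sin(C) = ½·6.9·8.0·sin(98.5°)
sin(98.5°) ≈ 0.989016
A ≈ ½·55.2·0.989016 = 27.6·0.989016 ≈ 27.2968

Area = 27.3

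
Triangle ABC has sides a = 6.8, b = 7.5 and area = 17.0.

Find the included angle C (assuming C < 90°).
Area = ½·a·b·sin(C)  ⇒  sin(C) = 2·Area/(a·b) = 2·17.0/(6.8·7.5) = 34/51 ≈ 0.666667
C = arcsin(0.666667) ≈ 41.8103° (taking the acute solution since C < 90°)

C = 41.81°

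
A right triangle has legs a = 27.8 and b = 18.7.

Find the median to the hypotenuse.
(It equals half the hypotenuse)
Hypotenuse c = √(a² + b²) = √(772.84 + 349.69) = √1122.53 ≈ 33.5042
Median to hypotenuse = c/2 ≈ 33.5042/2 ≈ 16.7521

Median = 16.75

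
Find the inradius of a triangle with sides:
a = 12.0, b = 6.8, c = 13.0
r = Area/s where s is the semi-perimeter.
s = (12.0 + 6.8 + 13.0)/2 = 31.8/2 = 15.9
Area = √(s(s−a)(s−b)(s−c)) = √(15.9·3.9·9.1·2.9) ≈ √1636.44 ≈ 40.453
r ≈ 40.453/15.9 ≈ 2.54421

r = 2.544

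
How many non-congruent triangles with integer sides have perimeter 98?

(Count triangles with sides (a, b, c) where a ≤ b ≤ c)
Let a ≤ b ≤ c with a + b + c = 98. The only binding inequality is a + b > c, i.e. 98 − c > c, so c < 98/2; and c ≥ 98/3 since c is the largest side.
So 33 ≤ c ≤ 48. For each c, b runs from ⌈(98 − c)/2⌉ up to c (then a = 98 − b − c satisfies 1 ≤ a ≤ b automatically), giving c − ⌈(98 − c)/2⌉ + 1 choices.
Summing over c: 1 + 3 + 4 + 6 + … + 22 + 24  (16 terms, c = 33, …, 48) = 200
Check (closed form: nearest integer to p²/48 for even p, (p+3)²/48 for odd p): 98²/48 = 9604/48 ≈ 200.08 → 200

200 triangles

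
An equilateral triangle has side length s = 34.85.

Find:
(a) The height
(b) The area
(a) The height splits the triangle into two 30-60-90 halves: h = s·√3/2 = 34.85·1.73205/2 ≈ 60.362/2 ≈ 30.181
(b) Area = (√3/4)·s² = (√3/4)·34.85² = (√3/4)·1214.5225 ≈ 0.433013·1214.5225 ≈ 525.904

Height = 30.18, Area = 525.9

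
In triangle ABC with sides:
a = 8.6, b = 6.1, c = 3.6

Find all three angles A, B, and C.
Law of cosines for each angle (a² = 73.96, b² = 37.21, c² = 12.96):
cos(A) = (b² + c² − a²)/(2bc) = (37.21 + 12.96 − 73.96)/(2·6.1·3.6) = -23.79/43.92 ≈ -0.541667  ⇒  A ≈ 122.797°
cos(B) = (a² + c² − b²)/(2ac) = (73.96 + 12.96 − 37.21)/(2·8.6·3.6) = 49.71/61.92 ≈ 0.80281  ⇒  B ≈ 36.6007°
cos(C) = (a² + b² − c²)/(2ab) = (73.96 + 37.21 − 12.96)/(2·8.6·6.1) = 98.21/104.92 ≈ 0.936047  ⇒  C ≈ 20.6021°
Check: A + B + C ≈ 180°

A = 122.8°, B = 36.6°, C = 20.6°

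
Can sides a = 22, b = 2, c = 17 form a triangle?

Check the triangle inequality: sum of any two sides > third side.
a + b vs c: 22 + 2 = 24 > 17  ✓
a + c vs b: 22 + 17 = 39 > 2  ✓
b + c vs a: 2 + 17 = 19 ≤ 22  ✗

No: 2 + 17 = 19 is not > 22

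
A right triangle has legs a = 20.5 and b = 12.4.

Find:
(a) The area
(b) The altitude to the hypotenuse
(a) The legs are perpendicular, so Area = ½·a·b = ½·20.5·12.4 = ½·254.2 = 127.1
(b) Hypotenuse c = √(a² + b²) = √(420.25 + 153.76) = √574.01 ≈ 23.9585
    Area = ½·c·h_c  ⇒  h_c = 2·Area/c = 254.2/23.9585 ≈ 10.61

Area = 127.1, h_c = 10.61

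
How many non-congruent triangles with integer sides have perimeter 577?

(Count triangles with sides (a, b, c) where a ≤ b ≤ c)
Let a ≤ b ≤ c with a + b + c = 577. The only binding inequality is a + b > c, i.e. 577 − c > c, so c < 577/2; and c ≥ 577/3 since c is the largest side.
So 193 ≤ c ≤ 288. For each c, b runs from ⌈(577 − c)/2⌉ up to c (then a = 577 − b − c satisfies 1 ≤ a ≤ b automatically), giving c − ⌈(577 − c)/2⌉ + 1 choices.
Summing over c: 2 + 3 + 5 + 6 + … + 143 + 144  (96 terms, c = 193, …, 288) = 7008
Check (closed form: nearest integer to p²/48 for even p, (p+3)²/48 for odd p): (577+3)²/48 = 580²/48 = 336400/48 ≈ 7008.33 → 7008

7008 triangles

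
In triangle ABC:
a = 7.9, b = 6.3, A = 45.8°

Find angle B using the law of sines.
a/sin(A) = b/sin(B)  ⇒  sin(B) = b·sin(A)/a = 6.3·sin(45.8°)/7.9
sin(45.8°) ≈ 0.716911
sin(B) ≈ 6.3·0.716911/7.9 ≈ 4.51654/7.9 ≈ 0.571714
B = arcsin(0.571714) ≈ 34.8698°
(Since b ≤ a we need B ≤ A, so the obtuse alternative 180° − 34.8698° ≈ 145.13° is rejected.)

B = 34.87°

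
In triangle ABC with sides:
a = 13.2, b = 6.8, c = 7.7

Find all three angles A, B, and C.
Law of cosines for each angle (a² = 174.24, b² = 46.24, c² = 59.29):
cos(A) = (b² + c² − a²)/(2bc) = (46.24 + 59.29 − 174.24)/(2·6.8·7.7) = -68.71/104.72 ≈ -0.656131  ⇒  A ≈ 131.005°
cos(B) = (a² + c² − b²)/(2ac) = (174.24 + 59.29 − 46.24)/(2·13.2·7.7) = 187.29/203.28 ≈ 0.92134  ⇒  B ≈ 22.8772°
cos(C) = (a² + b² − c²)/(2ab) = (174.24 + 46.24 − 59.29)/(2·13.2·6.8) = 161.19/179.52 ≈ 0.897894  ⇒  C ≈ 26.1173°
Check: A + B + C ≈ 180°

A = 131°, B = 22.88°, C = 26.12°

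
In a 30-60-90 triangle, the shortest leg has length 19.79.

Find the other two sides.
In a 30-60-90 triangle the sides are in ratio 1 : √3 : 2 (short leg : long leg : hypotenuse).
Long leg = 19.79·√3 ≈ 19.79·1.73205 ≈ 34.2773
Hypotenuse = 2·19.79 = 39.58

Long leg = 19.79√3 = 34.28, Hypotenuse = 39.58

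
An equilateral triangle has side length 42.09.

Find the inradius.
r = Area/s with s the semi-perimeter.
Area = (√3/4)·42.09² = (√3/4)·1771.5681 ≈ 0.433013·1771.5681 ≈ 767.111
s = 3·42.09/2 = 63.135
r ≈ 767.111/63.135 ≈ 12.1503
(Equivalently r = side/(2√3) = 42.09/3.4641 ≈ 12.1503.)

r = 12.15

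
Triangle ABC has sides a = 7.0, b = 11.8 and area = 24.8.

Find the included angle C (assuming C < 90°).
Area = ½·a·b·sin(C)  ⇒  sin(C) = 2·Area/(a·b) = 2·24.8/(7.0·11.8) = 49.6/82.6 ≈ 0.600484
C = arcsin(0.600484) ≈ 36.9046° (taking the acute solution since C < 90°)

C = 36.9°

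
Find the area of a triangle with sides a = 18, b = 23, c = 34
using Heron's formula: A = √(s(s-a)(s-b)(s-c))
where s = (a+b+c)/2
s = (18 + 23 + 34)/2 = 75/2 = 37.5
s − a = 19.5, s − b = 14.5, s − c = 3.5
s(s−a)(s−b)(s−c) = 37.5·19.5·14.5·3.5 = 37110.9375
Area = √37110.9375 ≈ 192.642

s = 37.5, Area = 192.6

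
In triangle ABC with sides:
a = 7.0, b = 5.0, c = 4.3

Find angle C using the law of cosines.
c² = a² + b² − 2ab·cos(C)  ⇒  cos(C) = (a² + b² − c²)/(2ab)
cos(C) = (7.0² + 5.0² − 4.3²)/(2·7.0·5.0) = (49 + 25 − 18.49)/70 = 55.51/70 ≈ 0.793
C = arccos(0.793) ≈ 37.5332°

C = 37.53°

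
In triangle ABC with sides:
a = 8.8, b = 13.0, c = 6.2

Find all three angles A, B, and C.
Law of cosines for each angle (a² = 77.44, b² = 169, c² = 38.44):
cos(A) = (b² + c² − a²)/(2bc) = (169 + 38.44 − 77.44)/(2·13.0·6.2) = 130/161.2 ≈ 0.806452  ⇒  A ≈ 36.2493°
cos(B) = (a² + c² − b²)/(2ac) = (77.44 + 38.44 − 169)/(2·8.8·6.2) = -53.12/109.12 ≈ -0.486804  ⇒  B ≈ 119.131°
cos(C) = (a² + b² − c²)/(2ab) = (77.44 + 169 − 38.44)/(2·8.8·13.0) = 208/228.8 ≈ 0.909091  ⇒  C ≈ 24.62°
Check: A + B + C ≈ 180°

A = 36.25°, B = 119.1°, C = 24.62°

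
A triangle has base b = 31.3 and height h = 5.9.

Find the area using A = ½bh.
A = ½·b·h = ½·31.3·5.9 = ½·184.67 = 92.335

Area = 92.335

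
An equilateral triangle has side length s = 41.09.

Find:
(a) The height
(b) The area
(a) The height splits the triangle into two 30-60-90 halves: h = s·√3/2 = 41.09·1.73205/2 ≈ 71.17/2 ≈ 35.585
(b) Area = (√3/4)·s² = (√3/4)·41.09² = (√3/4)·1688.3881 ≈ 0.433013·1688.3881 ≈ 731.093

Height = 35.58, Area = 731.1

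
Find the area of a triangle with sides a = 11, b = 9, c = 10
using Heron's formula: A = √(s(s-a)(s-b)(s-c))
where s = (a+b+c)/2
s = (11 + 9 + 10)/2 = 30/2 = 15
s − a = 4, s − b = 6, s − c = 5
s(s−a)(s−b)(s−c) = 15·4·6·5 = 1800
Area = √1800 ≈ 42.4264

s = 15.0, Area = 42.43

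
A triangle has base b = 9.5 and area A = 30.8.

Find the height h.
A = ½·b·h  ⇒  h = 2A/b = 2·30.8/9.5 = 61.6/9.5 ≈ 6.48421

h = 6.484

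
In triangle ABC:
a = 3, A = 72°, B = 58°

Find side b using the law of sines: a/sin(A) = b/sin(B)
a/sin(A) = b/sin(B)  ⇒  b = a·sin(B)/sin(A) = 3·sin(58°)/sin(72°)
sin(58°) ≈ 0.848048, sin(72°) ≈ 0.951057
b ≈ 3·0.848048/0.951057 ≈ 2.54414/0.951057 ≈ 2.67507

b = 2.675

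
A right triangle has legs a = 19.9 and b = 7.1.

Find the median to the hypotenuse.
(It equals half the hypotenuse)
Hypotenuse c = √(a² + b²) = √(396.01 + 50.41) = √446.42 ≈ 21.1287
Median to hypotenuse = c/2 ≈ 21.1287/2 ≈ 10.5643

Median = 10.56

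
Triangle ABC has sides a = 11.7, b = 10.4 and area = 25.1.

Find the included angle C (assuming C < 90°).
Area = ½·a·b·sin(C)  ⇒  sin(C) = 2·Area/(a·b) = 2·25.1/(11.7·10.4) = 50.2/121.68 ≈ 0.412558
C = arcsin(0.412558) ≈ 24.3656° (taking the acute solution since C < 90°)

C = 24.37°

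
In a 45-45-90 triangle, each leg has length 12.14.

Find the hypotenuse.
In a 45-45-90 triangle the sides are in ratio 1 : 1 : √2, so hypotenuse = leg·√2.
Hypotenuse = 12.14·√2 ≈ 12.14·1.41421 ≈ 17.1686

Hypotenuse = 12.14√2 = 17.17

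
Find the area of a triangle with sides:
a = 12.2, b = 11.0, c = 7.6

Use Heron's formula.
s = (12.2 + 11.0 + 7.6)/2 = 30.8/2 = 15.4
s − a = 3.2, s − b = 4.4, s − c = 7.8
s(s−a)(s−b)(s−c) = 15.4·3.2·4.4·7.8 ≈ 1691.29
Area = √1691.29 ≈ 41.1253

Area = 41.13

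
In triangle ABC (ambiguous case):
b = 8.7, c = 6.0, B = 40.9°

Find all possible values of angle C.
b/sin(B) = c/sin(C)  ⇒  sin(C) = c·sin(B)/b = 6.0·sin(40.9°)/8.7
sin(40.9°) ≈ 0.654741
sin(C) ≈ 6.0·0.654741/8.7 ≈ 3.92844/8.7 ≈ 0.451545
Candidate 1: C₁ = arcsin(0.451545) ≈ 26.8429°  →  A = 180° − 40.9° − 26.8429° ≈ 112.257° > 0, valid
Candidate 2: C₂ = 180° − C₁ ≈ 153.157°  →  A = 180° − 40.9° − 153.157° ≈ -14.0571° ≤ 0, not a valid triangle

C = 26.84° (one solution)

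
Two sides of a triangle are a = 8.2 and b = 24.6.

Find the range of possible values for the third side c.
Triangle inequality: |a − b| < c < a + b
|a − b| = |8.2 − 24.6| = 16.4
a + b = 8.2 + 24.6 = 32.8

16.4 < c < 32.8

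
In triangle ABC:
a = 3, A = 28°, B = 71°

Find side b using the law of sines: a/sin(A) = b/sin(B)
a/sin(A) = b/sin(B)  ⇒  b = a·sin(B)/sin(A) = 3·sin(71°)/sin(28°)
sin(71°) ≈ 0.945519, sin(28°) ≈ 0.469472
b ≈ 3·0.945519/0.469472 ≈ 2.83656/0.469472 ≈ 6.04202

b = 6.042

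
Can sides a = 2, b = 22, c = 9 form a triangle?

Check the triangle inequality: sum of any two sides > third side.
a + b vs c: 2 + 22 = 24 > 9  ✓
a + c vs b: 2 + 9 = 11 ≤ 22  ✗
b + c vs a: 22 + 9 = 31 > 2  ✓

No: 2 + 9 = 11 is not > 22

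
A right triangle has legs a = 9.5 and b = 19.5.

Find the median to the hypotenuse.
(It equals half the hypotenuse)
Hypotenuse c = √(a² + b²) = √(90.25 + 380.25) = √470.5 ≈ 21.691
Median to hypotenuse = c/2 ≈ 21.691/2 ≈ 10.8455

Median = 10.85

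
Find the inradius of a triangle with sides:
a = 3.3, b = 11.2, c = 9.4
r = Area/s where s is the semi-perimeter.
s = (3.3 + 11.2 + 9.4)/2 = 23.9/2 = 11.95
Area = √(s(s−a)(s−b)(s−c)) = √(11.95·8.65·0.75·2.55) ≈ √197.69 ≈ 14.0602
r ≈ 14.0602/11.95 ≈ 1.17659

r = 1.177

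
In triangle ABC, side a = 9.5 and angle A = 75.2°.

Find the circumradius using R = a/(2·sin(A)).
R = a/(2·sin(A)) = 9.5/(2·sin(75.2°))
sin(75.2°) ≈ 0.966823
R ≈ 9.5/(2·0.966823) = 9.5/1.93365 ≈ 4.913

R = 4.913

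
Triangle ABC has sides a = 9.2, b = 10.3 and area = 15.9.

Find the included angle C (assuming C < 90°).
Area = ½·a·b·sin(C)  ⇒  sin(C) = 2·Area/(a·b) = 2·15.9/(9.2·10.3) = 31.8/94.76 ≈ 0.335585
C = arcsin(0.335585) ≈ 19.6081° (taking the acute solution since C < 90°)

C = 19.61°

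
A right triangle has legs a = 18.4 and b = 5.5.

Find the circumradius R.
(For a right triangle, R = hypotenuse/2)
Hypotenuse c = √(a² + b²) = √(338.56 + 30.25) = √368.81 ≈ 19.2044
R = c/2 ≈ 19.2044/2 ≈ 9.60221

R = 9.602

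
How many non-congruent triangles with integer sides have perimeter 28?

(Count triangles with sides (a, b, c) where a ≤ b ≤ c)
Let a ≤ b ≤ c with a + b + c = 28. The only binding inequality is a + b > c, i.e. 28 − c > c, so c < 28/2; and c ≥ 28/3 since c is the largest side.
So 10 ≤ c ≤ 13. For each c, b runs from ⌈(28 − c)/2⌉ up to c (then a = 28 − b − c satisfies 1 ≤ a ≤ b automatically), giving c − ⌈(28 − c)/2⌉ + 1 choices.
Summing over c: 2 + 3 + 5 + 6 = 16
Check (closed form: nearest integer to p²/48 for even p, (p+3)²/48 for odd p): 28²/48 = 784/48 ≈ 16.33 → 16

16 triangles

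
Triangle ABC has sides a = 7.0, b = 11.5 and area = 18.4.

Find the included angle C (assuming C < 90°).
Area = ½·a·b·sin(C)  ⇒  sin(C) = 2·Area/(a·b) = 2·18.4/(7.0·11.5) = 36.8/80.5 ≈ 0.457143
C = arcsin(0.457143) ≈ 27.2029° (taking the acute solution since C < 90°)

C = 27.2°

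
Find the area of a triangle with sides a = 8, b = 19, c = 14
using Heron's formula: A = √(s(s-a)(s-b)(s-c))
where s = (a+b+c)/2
s = (8 + 19 + 14)/2 = 41/2 = 20.5
s − a = 12.5, s − b = 1.5, s − c = 6.5
s(s−a)(s−b)(s−c) = 20.5·12.5·1.5·6.5 = 2498.4375
Area = √2498.4375 ≈ 49.9844

s = 20.5, Area = 49.98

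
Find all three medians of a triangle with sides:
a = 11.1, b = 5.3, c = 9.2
Median formula: m_a = ½√(2b² + 2c² − a²) (and cyclically). a² = 123.21, b² = 28.09, c² = 84.64.
m_a = ½√(2·28.09 + 2·84.64 − 123.21) = ½√102.25 ≈ ½·10.1119 ≈ 5.05594
m_b = ½√(2·123.21 + 2·84.64 − 28.09) = ½√387.61 ≈ ½·19.6878 ≈ 9.84391
m_c = ½√(2·123.21 + 2·28.09 − 84.64) = ½√217.96 ≈ ½·14.7635 ≈ 7.38173

m_a = 5.056, m_b = 9.844, m_c = 7.382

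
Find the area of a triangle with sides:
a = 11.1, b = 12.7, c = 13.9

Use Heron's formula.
s = (11.1 + 12.7 + 13.9)/2 = 37.7/2 = 18.85
s − a = 7.75, s − b = 6.15, s − c = 4.95
s(s−a)(s−b)(s−c) = 18.85·7.75·6.15·4.95 ≈ 4447.27
Area = √4447.27 ≈ 66.6878

Area = 66.69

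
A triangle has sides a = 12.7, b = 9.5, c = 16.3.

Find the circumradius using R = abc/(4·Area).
First find the area with Heron's formula.
s = (12.7 + 9.5 + 16.3)/2 = 19.25
Area = √(s(s−a)(s−b)(s−c)) = √(19.25·6.55·9.75·2.95) ≈ √3626.59 ≈ 60.2212
abc = 12.7·9.5·16.3 = 1966.595
R = abc/(4·Area) ≈ 1966.595/(4·60.2212) = 1966.595/240.885 ≈ 8.16405

R = 8.164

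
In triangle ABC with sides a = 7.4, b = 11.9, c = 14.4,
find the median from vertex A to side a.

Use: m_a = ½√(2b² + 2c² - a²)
m_a = ½√(2·11.9² + 2·14.4² − 7.4²) = ½√(2·141.61 + 2·207.36 − 54.76) = ½√(283.22 + 414.72 − 54.76) = ½√643.18
√643.18 ≈ 25.361, so m_a ≈ 12.6805

m_a = 12.68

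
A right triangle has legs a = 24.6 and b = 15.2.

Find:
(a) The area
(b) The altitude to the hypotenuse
(a) The legs are perpendicular, so Area = ½·a·b = ½·24.6·15.2 = ½·373.92 = 186.96
(b) Hypotenuse c = √(a² + b²) = √(605.16 + 231.04) = √836.2 ≈ 28.9171
    Area = ½·c·h_c  ⇒  h_c = 2·Area/c = 373.92/28.9171 ≈ 12.9307

Area = 186.96, h_c = 12.93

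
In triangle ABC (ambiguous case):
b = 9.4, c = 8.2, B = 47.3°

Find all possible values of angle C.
b/sin(B) = c/sin(C)  ⇒  sin(C) = c·sin(B)/b = 8.2·sin(47.3°)/9.4
sin(47.3°) ≈ 0.734915
sin(C) ≈ 8.2·0.734915/9.4 ≈ 6.0263/9.4 ≈ 0.641096
Candidate 1: C₁ = arcsin(0.641096) ≈ 39.8736°  →  A = 180° − 47.3° − 39.8736° ≈ 92.8264° > 0, valid
Candidate 2: C₂ = 180° − C₁ ≈ 140.126°  →  A = 180° − 47.3° − 140.126° ≈ -7.4264° ≤ 0, not a valid triangle

C = 39.87° (one solution)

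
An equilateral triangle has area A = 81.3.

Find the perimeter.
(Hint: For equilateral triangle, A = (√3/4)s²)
A = (√3/4)s²  ⇒  s² = 4A/√3 = 4·81.3/√3 = 325.2/1.73205 ≈ 187.754
s ≈ √187.754 ≈ 13.7023
Perimeter = 3s ≈ 3·13.7023 ≈ 41.107

Perimeter = 41.11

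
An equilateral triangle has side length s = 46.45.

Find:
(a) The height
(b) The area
(a) The height splits the triangle into two 30-60-90 halves: h = s·√3/2 = 46.45·1.73205/2 ≈ 80.4538/2 ≈ 40.2269
(b) Area = (√3/4)·s² = (√3/4)·46.45² = (√3/4)·2157.6025 ≈ 0.433013·2157.6025 ≈ 934.269

Height = 40.23, Area = 934.3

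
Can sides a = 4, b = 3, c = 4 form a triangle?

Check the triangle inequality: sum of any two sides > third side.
a + b vs c: 4 + 3 = 7 > 4  ✓
a + c vs b: 4 + 4 = 8 > 3  ✓
b + c vs a: 3 + 4 = 7 > 4  ✓

Yes, triangle inequality satisfied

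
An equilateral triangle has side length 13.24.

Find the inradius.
r = Area/s with s the semi-perimeter.
Area = (√3/4)·13.24² = (√3/4)·175.2976 ≈ 0.433013·175.2976 ≈ 75.9061
s = 3·13.24/2 = 19.86
r ≈ 75.9061/19.86 ≈ 3.82206
(Equivalently r = side/(2√3) = 13.24/3.4641 ≈ 3.82206.)

r = 3.822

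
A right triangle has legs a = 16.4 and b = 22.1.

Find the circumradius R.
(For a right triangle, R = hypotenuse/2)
Hypotenuse c = √(a² + b²) = √(268.96 + 488.41) = √757.37 ≈ 27.5204
R = c/2 ≈ 27.5204/2 ≈ 13.7602

R = 13.76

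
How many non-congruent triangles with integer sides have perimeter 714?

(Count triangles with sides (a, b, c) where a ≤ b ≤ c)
Let a ≤ b ≤ c with a + b + c = 714. The only binding inequality is a + b > c, i.e. 714 − c > c, so c < 714/2; and c ≥ 714/3 since c is the largest side.
So 238 ≤ c ≤ 356. For each c, b runs from ⌈(714 − c)/2⌉ up to c (then a = 714 − b − c satisfies 1 ≤ a ≤ b automatically), giving c − ⌈(714 − c)/2⌉ + 1 choices.
Summing over c: 1 + 2 + 4 + 5 + … + 176 + 178  (119 terms, c = 238, …, 356) = 10621
Check (closed form: nearest integer to p²/48 for even p, (p+3)²/48 for odd p): 714²/48 = 509796/48 ≈ 10620.75 → 10621

10621 triangles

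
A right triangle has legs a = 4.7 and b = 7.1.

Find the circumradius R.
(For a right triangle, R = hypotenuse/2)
Hypotenuse c = √(a² + b²) = √(22.09 + 50.41) = √72.5 ≈ 8.51469
R = c/2 ≈ 8.51469/2 ≈ 4.25735

R = 4.257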